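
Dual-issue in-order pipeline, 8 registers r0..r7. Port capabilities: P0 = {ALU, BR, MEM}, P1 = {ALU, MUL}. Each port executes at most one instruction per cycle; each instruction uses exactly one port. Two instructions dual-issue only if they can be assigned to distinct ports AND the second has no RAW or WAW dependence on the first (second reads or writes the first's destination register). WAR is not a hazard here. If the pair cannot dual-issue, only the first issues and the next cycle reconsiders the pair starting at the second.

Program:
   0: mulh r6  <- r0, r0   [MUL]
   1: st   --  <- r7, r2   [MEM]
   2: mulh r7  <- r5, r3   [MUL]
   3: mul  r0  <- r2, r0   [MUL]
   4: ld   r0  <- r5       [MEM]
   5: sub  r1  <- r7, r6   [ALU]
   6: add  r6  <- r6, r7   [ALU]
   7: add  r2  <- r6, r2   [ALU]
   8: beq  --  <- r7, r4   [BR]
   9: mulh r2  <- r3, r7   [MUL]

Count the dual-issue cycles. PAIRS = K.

[0] i0+i1  mulh st  -- dual
[1] i2  mulh  -- no-port MUL/MUL
[2] i3  mul  -- WAW r0
[3] i4+i5  ld sub  -- dual
[4] i6  add  -- RAW r6
[5] i7+i8  add beq  -- dual
[6] i9  mulh  -- tail

PAIRS = 3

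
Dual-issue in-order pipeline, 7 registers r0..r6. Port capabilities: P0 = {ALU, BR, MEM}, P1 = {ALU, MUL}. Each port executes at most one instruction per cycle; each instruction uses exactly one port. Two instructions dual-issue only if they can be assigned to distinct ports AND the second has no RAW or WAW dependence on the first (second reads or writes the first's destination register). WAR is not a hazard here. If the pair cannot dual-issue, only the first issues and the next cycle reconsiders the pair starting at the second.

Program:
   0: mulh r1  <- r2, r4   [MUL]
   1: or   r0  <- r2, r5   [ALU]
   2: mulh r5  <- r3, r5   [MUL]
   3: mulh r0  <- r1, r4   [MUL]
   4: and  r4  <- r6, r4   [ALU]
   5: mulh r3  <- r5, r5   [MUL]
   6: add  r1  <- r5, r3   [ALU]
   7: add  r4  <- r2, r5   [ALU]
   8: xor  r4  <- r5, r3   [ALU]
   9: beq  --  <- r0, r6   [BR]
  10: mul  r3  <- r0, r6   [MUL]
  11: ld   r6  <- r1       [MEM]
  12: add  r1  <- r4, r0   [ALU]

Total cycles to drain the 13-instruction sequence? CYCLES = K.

CYCLES = 8

c0: i0&i1 mulh.MUL/or.ALU  pair
c1: i2 mulh.MUL  no-port MUL/MUL
c2: i3&i4 mulh.MUL/and.ALU  pair
c3: i5 mulh.MUL  RAW r3
c4: i6&i7 add.ALU/add.ALU  pair
c5: i8&i9 xor.ALU/beq.BR  pair
c6: i10&i11 mul.MUL/ld.MEM  pair
c7: i12 add.ALU  tail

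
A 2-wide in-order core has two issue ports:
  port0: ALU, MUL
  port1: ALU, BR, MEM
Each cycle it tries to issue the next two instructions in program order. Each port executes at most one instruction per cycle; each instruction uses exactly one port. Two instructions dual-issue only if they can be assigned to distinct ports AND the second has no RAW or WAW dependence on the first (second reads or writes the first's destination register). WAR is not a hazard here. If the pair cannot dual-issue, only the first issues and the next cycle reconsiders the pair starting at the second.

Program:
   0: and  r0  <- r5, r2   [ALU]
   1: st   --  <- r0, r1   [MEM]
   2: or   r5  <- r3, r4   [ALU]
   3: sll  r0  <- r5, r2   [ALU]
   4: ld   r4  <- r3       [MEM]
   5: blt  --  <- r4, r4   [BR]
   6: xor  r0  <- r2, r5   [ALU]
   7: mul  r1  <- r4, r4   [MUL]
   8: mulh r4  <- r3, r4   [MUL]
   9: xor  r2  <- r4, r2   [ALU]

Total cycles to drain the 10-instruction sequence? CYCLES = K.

[0] i0  and  -- RAW r0
[1] i1&i2  st;or  -- pair
[2] i3&i4  sll;ld  -- pair
[3] i5&i6  blt;xor  -- pair
[4] i7  mul  -- no-port MUL/MUL
[5] i8  mulh  -- RAW r4
[6] i9  xor  -- tail

CYCLES = 7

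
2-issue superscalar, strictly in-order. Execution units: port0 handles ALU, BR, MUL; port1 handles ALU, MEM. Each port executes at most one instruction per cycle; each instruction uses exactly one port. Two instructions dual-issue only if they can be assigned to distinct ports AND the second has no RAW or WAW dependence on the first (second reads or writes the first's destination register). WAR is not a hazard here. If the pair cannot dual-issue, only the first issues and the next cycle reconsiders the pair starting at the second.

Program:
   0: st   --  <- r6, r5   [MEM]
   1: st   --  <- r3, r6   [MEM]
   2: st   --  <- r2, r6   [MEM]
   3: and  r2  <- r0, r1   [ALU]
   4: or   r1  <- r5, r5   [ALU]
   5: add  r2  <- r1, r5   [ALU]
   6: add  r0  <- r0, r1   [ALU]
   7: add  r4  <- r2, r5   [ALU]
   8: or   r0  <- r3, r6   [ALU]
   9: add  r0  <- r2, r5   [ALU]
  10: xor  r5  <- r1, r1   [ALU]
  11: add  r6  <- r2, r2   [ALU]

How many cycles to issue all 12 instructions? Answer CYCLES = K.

CYCLES = 8

c0: i0 st  no-port MEM/MEM
c1: i1 st  no-port MEM/MEM
c2: i2/i3 st and  dual
c3: i4 or  RAW r1
c4: i5/i6 add add  dual
c5: i7/i8 add or  dual
c6: i9/i10 add xor  dual
c7: i11 add  tail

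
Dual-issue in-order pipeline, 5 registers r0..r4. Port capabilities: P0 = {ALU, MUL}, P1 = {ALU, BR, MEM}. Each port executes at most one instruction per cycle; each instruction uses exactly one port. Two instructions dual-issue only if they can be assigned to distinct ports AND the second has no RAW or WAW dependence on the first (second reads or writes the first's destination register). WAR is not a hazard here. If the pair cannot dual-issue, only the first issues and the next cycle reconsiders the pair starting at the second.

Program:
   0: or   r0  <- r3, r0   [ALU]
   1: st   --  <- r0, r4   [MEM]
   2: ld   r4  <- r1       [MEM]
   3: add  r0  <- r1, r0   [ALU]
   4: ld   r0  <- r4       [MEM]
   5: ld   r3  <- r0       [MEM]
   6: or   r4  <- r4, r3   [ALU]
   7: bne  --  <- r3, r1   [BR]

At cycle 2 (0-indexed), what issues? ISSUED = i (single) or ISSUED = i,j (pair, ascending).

ISSUED = 2,3

[0] i0  or  -- RAW r0
[1] i1  st  -- no-port MEM/MEM
[2] i2+i3  ld/add  -- 2-wide
[3] i4  ld  -- no-port MEM/MEM
[4] i5  ld  -- RAW r3
[5] i6+i7  or/bne  -- 2-wide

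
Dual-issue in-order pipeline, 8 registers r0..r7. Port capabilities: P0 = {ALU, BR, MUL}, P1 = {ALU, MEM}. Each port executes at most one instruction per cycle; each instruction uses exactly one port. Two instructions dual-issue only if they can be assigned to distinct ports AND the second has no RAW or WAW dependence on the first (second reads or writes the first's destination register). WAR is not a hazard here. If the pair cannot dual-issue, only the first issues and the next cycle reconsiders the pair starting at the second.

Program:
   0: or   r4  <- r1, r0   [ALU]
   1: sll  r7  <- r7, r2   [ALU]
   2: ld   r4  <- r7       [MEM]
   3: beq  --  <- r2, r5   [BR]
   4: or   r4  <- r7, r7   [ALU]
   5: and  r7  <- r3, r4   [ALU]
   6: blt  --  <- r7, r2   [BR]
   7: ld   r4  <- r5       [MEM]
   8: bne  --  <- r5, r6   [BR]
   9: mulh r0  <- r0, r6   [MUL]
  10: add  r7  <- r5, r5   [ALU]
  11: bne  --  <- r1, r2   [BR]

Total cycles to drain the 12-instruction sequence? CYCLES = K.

0. or.ALU+sll.ALU @i0/i1  | 2-wide
1. ld.MEM+beq.BR @i2/i3  | 2-wide
2. or.ALU @i4  | RAW r4
3. and.ALU @i5  | RAW r7
4. blt.BR+ld.MEM @i6/i7  | 2-wide
5. bne.BR @i8  | no-port BR/MUL
6. mulh.MUL+add.ALU @i9/i10  | 2-wide
7. bne.BR @i11  | tail

CYCLES = 8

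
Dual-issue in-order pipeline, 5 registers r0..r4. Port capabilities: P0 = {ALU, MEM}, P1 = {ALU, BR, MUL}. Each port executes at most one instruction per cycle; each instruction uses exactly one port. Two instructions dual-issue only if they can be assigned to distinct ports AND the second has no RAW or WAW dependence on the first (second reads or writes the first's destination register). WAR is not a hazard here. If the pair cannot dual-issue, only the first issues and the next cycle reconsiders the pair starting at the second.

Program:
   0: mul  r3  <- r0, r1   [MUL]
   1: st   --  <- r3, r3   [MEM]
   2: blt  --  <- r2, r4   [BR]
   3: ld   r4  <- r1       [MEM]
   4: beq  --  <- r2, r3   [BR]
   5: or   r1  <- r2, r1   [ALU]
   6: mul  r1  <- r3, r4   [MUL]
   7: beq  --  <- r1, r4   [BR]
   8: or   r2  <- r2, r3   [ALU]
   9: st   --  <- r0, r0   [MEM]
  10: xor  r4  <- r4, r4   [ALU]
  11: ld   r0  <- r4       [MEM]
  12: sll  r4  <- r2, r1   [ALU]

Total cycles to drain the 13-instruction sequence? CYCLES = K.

CYCLES = 8

0. mul @i0  | RAW r3
1. st;blt @i1,i2  | 2-wide
2. ld;beq @i3,i4  | 2-wide
3. or @i5  | WAW r1
4. mul @i6  | no-port MUL/BR
5. beq;or @i7,i8  | 2-wide
6. st;xor @i9,i10  | 2-wide
7. ld;sll @i11,i12  | 2-wide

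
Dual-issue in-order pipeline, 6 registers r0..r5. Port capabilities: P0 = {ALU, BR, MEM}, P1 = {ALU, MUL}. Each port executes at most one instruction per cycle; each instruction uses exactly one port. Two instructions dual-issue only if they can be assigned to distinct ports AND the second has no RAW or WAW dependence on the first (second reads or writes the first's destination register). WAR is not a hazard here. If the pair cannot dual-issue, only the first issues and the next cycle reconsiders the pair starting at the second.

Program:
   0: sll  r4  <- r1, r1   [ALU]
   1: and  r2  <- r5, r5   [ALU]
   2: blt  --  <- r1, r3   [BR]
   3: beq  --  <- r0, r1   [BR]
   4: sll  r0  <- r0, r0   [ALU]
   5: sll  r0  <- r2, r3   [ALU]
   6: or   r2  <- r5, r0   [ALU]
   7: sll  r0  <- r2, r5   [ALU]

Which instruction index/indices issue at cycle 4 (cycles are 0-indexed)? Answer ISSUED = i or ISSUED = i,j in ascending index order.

t=0 i0&i1:sll+and ; dual
t=1 i2:blt ; no-port BR/BR
t=2 i3&i4:beq+sll ; dual
t=3 i5:sll ; RAW r0
t=4 i6:or ; RAW r2
t=5 i7:sll ; tail

ISSUED = 6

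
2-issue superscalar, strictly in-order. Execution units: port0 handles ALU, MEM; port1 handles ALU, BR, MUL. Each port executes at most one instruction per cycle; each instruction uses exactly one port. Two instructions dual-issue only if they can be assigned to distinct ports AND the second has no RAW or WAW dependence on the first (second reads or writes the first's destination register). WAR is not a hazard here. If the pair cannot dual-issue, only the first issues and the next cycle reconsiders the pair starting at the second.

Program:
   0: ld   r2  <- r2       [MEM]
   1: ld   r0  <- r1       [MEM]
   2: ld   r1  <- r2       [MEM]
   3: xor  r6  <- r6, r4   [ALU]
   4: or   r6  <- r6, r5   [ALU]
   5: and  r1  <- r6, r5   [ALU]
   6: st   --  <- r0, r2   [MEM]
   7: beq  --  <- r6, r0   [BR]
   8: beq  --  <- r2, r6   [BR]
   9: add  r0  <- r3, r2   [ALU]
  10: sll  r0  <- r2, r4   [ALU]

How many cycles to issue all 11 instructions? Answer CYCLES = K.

CYCLES = 8

[0] i0  ld.MEM  -- no-port MEM/MEM
[1] i1  ld.MEM  -- no-port MEM/MEM
[2] i2&i3  ld.MEM;xor.ALU  -- pair
[3] i4  or.ALU  -- RAW r6
[4] i5&i6  and.ALU;st.MEM  -- pair
[5] i7  beq.BR  -- no-port BR/BR
[6] i8&i9  beq.BR;add.ALU  -- pair
[7] i10  sll.ALU  -- tail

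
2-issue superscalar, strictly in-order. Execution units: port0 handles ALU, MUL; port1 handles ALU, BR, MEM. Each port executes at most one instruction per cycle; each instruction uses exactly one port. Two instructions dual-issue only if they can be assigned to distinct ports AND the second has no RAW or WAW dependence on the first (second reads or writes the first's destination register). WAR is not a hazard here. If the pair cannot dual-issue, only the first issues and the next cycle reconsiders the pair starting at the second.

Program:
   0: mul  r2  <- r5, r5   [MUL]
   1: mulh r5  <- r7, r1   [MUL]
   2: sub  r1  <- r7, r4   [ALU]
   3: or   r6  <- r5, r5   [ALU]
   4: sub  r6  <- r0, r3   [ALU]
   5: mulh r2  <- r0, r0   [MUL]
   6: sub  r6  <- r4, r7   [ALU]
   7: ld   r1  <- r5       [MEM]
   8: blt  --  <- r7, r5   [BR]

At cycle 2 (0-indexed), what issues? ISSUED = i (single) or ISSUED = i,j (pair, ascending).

ISSUED = 3

c0: i0 mul.MUL  no-port MUL/MUL
c1: i1+i2 mulh.MUL+sub.ALU  2-wide
c2: i3 or.ALU  WAW r6
c3: i4+i5 sub.ALU+mulh.MUL  2-wide
c4: i6+i7 sub.ALU+ld.MEM  2-wide
c5: i8 blt.BR  tail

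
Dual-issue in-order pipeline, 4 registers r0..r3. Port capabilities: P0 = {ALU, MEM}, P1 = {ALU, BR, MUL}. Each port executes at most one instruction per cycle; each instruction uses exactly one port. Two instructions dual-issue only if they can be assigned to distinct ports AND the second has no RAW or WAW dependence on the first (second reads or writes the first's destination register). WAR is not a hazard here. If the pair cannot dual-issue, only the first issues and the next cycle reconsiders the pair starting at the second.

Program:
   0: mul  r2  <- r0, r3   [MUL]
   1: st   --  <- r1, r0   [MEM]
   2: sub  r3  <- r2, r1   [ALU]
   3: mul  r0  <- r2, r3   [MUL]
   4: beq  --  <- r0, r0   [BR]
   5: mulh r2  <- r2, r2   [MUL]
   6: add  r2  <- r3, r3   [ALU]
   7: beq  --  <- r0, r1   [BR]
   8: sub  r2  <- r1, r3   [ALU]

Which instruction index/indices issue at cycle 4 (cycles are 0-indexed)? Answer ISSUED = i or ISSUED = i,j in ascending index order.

ISSUED = 5

[0] i0/i1  mul/st  -- pair
[1] i2  sub  -- RAW r3
[2] i3  mul  -- no-port MUL/BR
[3] i4  beq  -- no-port BR/MUL
[4] i5  mulh  -- WAW r2
[5] i6/i7  add/beq  -- pair
[6] i8  sub  -- tail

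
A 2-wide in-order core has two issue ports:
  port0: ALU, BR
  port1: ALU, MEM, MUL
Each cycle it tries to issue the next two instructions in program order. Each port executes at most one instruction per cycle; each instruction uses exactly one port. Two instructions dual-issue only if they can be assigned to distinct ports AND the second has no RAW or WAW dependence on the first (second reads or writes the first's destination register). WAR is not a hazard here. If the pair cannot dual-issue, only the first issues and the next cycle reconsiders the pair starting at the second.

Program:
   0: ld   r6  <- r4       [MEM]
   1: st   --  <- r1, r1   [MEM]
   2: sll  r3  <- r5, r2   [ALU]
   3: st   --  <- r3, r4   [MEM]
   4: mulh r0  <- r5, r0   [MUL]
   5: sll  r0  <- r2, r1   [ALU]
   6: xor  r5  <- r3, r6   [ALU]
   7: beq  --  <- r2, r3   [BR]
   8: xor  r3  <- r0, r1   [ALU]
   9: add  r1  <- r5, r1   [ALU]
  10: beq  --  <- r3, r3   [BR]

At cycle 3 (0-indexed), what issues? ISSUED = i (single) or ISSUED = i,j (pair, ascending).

#0 head=0: ld i0 no-port MEM/MEM
#1 head=1: st;sll i1+i2 2-wide
#2 head=3: st i3 no-port MEM/MUL
#3 head=4: mulh i4 WAW r0
#4 head=5: sll;xor i5+i6 2-wide
#5 head=7: beq;xor i7+i8 2-wide
#6 head=9: add;beq i9+i10 2-wide

ISSUED = 4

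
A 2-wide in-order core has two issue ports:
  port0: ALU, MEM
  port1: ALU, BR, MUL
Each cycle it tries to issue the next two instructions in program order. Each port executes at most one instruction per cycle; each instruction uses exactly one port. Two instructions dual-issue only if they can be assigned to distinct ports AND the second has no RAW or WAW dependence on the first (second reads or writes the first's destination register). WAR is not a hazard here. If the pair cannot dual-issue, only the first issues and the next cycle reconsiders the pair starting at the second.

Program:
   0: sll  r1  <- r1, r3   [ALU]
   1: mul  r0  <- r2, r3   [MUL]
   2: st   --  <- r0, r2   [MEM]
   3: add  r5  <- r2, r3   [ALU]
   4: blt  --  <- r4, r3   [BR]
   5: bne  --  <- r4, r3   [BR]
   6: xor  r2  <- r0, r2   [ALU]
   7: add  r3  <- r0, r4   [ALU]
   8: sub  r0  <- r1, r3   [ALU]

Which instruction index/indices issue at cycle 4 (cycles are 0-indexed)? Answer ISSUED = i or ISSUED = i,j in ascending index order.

#0 head=0: sll.ALU+mul.MUL i0+i1 2-wide
#1 head=2: st.MEM+add.ALU i2+i3 2-wide
#2 head=4: blt.BR i4 no-port BR/BR
#3 head=5: bne.BR+xor.ALU i5+i6 2-wide
#4 head=7: add.ALU i7 RAW r3
#5 head=8: sub.ALU i8 tail

ISSUED = 7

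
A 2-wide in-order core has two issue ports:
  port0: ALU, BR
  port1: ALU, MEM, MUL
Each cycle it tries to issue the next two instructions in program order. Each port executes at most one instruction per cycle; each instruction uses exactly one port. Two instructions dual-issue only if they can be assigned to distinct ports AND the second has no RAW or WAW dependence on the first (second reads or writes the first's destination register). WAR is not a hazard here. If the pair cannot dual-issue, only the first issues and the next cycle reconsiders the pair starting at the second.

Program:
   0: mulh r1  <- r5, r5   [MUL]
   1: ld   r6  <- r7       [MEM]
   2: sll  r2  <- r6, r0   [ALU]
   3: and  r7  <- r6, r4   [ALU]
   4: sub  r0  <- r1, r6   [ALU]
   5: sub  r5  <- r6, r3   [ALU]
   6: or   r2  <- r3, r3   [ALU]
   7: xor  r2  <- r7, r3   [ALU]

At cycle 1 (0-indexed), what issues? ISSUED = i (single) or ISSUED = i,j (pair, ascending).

t=0 i0:mulh.MUL ; no-port MUL/MEM
t=1 i1:ld.MEM ; RAW r6
t=2 i2&i3:sll.ALU+and.ALU ; dual
t=3 i4&i5:sub.ALU+sub.ALU ; dual
t=4 i6:or.ALU ; WAW r2
t=5 i7:xor.ALU ; tail

ISSUED = 1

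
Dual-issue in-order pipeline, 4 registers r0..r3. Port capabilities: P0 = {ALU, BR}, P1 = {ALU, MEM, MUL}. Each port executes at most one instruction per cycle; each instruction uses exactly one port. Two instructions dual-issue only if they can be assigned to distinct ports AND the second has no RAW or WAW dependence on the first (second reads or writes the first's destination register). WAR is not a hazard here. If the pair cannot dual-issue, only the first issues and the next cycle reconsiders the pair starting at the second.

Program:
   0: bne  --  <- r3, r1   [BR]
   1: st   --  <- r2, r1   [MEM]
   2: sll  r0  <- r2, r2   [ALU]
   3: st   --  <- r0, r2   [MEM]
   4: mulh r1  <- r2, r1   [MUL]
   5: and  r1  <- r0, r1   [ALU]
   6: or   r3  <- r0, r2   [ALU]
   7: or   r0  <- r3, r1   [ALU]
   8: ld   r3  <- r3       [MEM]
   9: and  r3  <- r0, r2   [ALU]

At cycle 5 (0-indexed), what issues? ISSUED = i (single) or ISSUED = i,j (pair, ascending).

c0: i0/i1 bne.BR+st.MEM  dual
c1: i2 sll.ALU  RAW r0
c2: i3 st.MEM  no-port MEM/MUL
c3: i4 mulh.MUL  RAW+WAW r1
c4: i5/i6 and.ALU+or.ALU  dual
c5: i7/i8 or.ALU+ld.MEM  dual
c6: i9 and.ALU  tail

ISSUED = 7,8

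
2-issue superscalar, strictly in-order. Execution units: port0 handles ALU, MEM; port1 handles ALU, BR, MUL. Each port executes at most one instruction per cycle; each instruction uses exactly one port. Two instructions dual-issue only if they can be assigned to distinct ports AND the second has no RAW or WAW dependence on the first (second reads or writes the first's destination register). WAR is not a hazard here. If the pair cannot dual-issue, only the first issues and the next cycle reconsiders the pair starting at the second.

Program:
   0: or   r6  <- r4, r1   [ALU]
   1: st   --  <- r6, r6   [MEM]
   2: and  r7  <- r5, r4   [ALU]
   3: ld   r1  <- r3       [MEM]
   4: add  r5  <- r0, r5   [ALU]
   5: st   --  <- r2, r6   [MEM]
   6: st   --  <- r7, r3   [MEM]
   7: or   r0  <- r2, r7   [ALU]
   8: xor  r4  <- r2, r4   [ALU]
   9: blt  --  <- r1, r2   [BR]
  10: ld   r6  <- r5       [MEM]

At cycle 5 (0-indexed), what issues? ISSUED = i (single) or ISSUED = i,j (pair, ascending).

c0: i0 or.ALU  RAW r6
c1: i1,i2 st.MEM+and.ALU  dual
c2: i3,i4 ld.MEM+add.ALU  dual
c3: i5 st.MEM  no-port MEM/MEM
c4: i6,i7 st.MEM+or.ALU  dual
c5: i8,i9 xor.ALU+blt.BR  dual
c6: i10 ld.MEM  tail

ISSUED = 8,9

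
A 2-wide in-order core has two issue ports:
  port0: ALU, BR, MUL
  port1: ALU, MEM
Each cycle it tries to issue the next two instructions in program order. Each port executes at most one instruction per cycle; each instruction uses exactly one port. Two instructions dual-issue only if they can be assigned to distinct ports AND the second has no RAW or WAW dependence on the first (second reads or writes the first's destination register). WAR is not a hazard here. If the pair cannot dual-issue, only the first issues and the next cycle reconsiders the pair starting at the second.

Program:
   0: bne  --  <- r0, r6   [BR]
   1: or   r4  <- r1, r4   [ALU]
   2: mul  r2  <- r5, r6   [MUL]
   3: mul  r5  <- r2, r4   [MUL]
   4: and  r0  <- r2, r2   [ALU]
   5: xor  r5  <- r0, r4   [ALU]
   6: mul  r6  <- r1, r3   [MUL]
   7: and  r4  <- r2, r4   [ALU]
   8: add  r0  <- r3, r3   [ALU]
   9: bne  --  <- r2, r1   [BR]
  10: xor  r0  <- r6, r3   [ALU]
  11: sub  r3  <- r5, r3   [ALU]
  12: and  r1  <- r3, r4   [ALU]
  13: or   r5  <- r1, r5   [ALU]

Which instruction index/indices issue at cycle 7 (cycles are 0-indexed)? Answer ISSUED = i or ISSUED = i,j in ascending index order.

ISSUED = 12

t=0 i0&i1:bne/or ; pair
t=1 i2:mul ; no-port MUL/MUL
t=2 i3&i4:mul/and ; pair
t=3 i5&i6:xor/mul ; pair
t=4 i7&i8:and/add ; pair
t=5 i9&i10:bne/xor ; pair
t=6 i11:sub ; RAW r3
t=7 i12:and ; RAW r1
t=8 i13:or ; tail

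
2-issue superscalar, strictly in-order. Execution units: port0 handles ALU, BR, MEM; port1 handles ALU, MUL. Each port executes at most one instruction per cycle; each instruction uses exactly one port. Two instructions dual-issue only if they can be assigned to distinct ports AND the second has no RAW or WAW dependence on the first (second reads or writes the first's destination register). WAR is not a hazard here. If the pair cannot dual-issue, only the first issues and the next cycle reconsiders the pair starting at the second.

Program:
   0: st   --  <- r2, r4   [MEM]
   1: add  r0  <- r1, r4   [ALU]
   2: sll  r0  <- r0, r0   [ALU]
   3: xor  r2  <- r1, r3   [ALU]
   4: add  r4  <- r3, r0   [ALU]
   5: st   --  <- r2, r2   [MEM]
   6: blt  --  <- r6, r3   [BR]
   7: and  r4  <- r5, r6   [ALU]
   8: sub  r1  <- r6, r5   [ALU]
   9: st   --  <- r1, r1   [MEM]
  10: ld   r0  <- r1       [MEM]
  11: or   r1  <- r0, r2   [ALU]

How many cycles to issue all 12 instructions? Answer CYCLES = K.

t=0 i0&i1:st+add ; 2-wide
t=1 i2&i3:sll+xor ; 2-wide
t=2 i4&i5:add+st ; 2-wide
t=3 i6&i7:blt+and ; 2-wide
t=4 i8:sub ; RAW r1
t=5 i9:st ; no-port MEM/MEM
t=6 i10:ld ; RAW r0
t=7 i11:or ; tail

CYCLES = 8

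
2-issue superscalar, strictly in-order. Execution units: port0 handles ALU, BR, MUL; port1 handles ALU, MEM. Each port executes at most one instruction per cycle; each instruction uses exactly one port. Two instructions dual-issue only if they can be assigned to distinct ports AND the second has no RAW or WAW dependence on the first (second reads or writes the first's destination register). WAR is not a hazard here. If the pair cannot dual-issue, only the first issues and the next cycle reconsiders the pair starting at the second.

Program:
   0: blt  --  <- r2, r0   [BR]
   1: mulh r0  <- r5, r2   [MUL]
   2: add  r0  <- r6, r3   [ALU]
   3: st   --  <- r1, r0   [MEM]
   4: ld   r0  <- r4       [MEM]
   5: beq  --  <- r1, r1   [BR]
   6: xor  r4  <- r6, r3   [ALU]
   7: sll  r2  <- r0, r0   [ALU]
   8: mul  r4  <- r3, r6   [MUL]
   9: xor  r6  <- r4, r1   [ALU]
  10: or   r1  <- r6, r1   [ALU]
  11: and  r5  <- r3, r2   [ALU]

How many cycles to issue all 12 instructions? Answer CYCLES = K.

c0: i0 blt.BR  no-port BR/MUL
c1: i1 mulh.MUL  WAW r0
c2: i2 add.ALU  RAW r0
c3: i3 st.MEM  no-port MEM/MEM
c4: i4,i5 ld.MEM+beq.BR  dual
c5: i6,i7 xor.ALU+sll.ALU  dual
c6: i8 mul.MUL  RAW r4
c7: i9 xor.ALU  RAW r6
c8: i10,i11 or.ALU+and.ALU  dual

CYCLES = 9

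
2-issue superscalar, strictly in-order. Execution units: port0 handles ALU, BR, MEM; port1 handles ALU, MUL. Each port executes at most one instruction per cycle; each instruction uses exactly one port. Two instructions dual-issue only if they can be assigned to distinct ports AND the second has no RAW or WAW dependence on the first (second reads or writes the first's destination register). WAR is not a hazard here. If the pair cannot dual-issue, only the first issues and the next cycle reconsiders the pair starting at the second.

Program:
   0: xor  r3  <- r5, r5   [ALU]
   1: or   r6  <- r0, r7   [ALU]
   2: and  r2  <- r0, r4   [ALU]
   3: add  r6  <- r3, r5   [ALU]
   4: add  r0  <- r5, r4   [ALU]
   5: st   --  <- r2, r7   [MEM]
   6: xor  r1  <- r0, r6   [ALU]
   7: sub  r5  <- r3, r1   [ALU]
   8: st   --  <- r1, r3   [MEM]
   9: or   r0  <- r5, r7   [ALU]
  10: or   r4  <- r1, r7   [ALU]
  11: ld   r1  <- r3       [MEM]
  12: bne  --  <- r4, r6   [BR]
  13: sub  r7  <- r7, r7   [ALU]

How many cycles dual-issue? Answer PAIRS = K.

[0] i0/i1  xor.ALU or.ALU  -- pair
[1] i2/i3  and.ALU add.ALU  -- pair
[2] i4/i5  add.ALU st.MEM  -- pair
[3] i6  xor.ALU  -- RAW r1
[4] i7/i8  sub.ALU st.MEM  -- pair
[5] i9/i10  or.ALU or.ALU  -- pair
[6] i11  ld.MEM  -- no-port MEM/BR
[7] i12/i13  bne.BR sub.ALU  -- pair

PAIRS = 6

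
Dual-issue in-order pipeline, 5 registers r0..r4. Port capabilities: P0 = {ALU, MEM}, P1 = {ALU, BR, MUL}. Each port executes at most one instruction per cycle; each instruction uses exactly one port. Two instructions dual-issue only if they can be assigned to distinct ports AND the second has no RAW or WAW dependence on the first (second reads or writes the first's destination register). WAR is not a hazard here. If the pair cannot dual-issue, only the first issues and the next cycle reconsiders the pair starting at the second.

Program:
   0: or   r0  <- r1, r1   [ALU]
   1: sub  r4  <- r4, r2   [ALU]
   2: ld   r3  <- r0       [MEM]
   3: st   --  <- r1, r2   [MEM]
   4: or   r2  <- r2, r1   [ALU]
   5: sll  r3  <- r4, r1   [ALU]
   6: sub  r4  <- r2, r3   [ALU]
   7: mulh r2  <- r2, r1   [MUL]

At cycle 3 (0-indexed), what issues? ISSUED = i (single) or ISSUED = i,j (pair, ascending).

c0: i0&i1 or sub  dual
c1: i2 ld  no-port MEM/MEM
c2: i3&i4 st or  dual
c3: i5 sll  RAW r3
c4: i6&i7 sub mulh  dual

ISSUED = 5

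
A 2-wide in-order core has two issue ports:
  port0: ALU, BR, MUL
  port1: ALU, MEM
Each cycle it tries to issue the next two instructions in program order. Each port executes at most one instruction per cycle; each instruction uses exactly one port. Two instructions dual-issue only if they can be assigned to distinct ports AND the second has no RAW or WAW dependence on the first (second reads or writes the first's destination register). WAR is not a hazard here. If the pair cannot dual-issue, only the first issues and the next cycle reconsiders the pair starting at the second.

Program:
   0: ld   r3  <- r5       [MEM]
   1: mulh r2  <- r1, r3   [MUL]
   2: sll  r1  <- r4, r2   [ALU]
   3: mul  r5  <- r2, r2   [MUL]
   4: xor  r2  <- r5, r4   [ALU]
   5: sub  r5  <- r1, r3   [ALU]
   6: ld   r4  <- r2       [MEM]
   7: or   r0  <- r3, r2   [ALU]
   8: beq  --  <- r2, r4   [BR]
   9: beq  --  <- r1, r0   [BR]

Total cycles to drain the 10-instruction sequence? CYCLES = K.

  cy0 -> i0 (ld) RAW r3
  cy1 -> i1 (mulh) RAW r2
  cy2 -> i2/i3 (sll/mul) 2-wide
  cy3 -> i4/i5 (xor/sub) 2-wide
  cy4 -> i6/i7 (ld/or) 2-wide
  cy5 -> i8 (beq) no-port BR/BR
  cy6 -> i9 (beq) tail

CYCLES = 7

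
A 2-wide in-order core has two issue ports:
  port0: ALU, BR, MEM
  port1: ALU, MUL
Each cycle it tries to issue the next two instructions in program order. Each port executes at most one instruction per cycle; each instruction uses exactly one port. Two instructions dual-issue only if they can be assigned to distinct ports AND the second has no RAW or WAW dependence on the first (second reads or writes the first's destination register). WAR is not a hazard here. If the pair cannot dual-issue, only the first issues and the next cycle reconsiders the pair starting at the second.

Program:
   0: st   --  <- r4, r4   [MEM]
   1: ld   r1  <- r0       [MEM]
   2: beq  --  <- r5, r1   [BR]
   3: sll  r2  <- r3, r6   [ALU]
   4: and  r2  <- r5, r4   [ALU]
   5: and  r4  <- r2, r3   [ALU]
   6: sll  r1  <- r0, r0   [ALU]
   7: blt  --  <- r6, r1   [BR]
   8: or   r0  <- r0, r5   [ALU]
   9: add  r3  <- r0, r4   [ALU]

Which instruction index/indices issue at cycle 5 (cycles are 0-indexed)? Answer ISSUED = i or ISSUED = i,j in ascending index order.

[0] i0  st  -- no-port MEM/MEM
[1] i1  ld  -- no-port MEM/BR
[2] i2/i3  beq+sll  -- 2-wide
[3] i4  and  -- RAW r2
[4] i5/i6  and+sll  -- 2-wide
[5] i7/i8  blt+or  -- 2-wide
[6] i9  add  -- tail

ISSUED = 7,8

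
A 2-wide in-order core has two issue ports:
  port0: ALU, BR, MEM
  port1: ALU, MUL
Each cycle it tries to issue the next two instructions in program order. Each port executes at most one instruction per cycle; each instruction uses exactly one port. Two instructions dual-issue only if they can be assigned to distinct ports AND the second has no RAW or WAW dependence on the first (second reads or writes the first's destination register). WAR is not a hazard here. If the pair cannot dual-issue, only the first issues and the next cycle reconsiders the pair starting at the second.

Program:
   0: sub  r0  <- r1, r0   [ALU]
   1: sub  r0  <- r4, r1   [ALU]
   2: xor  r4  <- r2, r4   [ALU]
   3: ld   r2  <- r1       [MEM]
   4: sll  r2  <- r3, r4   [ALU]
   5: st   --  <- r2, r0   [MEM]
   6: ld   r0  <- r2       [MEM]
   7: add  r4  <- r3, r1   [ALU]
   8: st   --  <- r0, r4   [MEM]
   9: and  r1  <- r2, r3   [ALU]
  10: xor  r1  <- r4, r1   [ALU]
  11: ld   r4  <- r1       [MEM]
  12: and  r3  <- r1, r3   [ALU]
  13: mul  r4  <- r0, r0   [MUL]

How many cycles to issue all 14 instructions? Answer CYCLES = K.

0. sub.ALU @i0  | WAW r0
1. sub.ALU/xor.ALU @i1/i2  | dual
2. ld.MEM @i3  | WAW r2
3. sll.ALU @i4  | RAW r2
4. st.MEM @i5  | no-port MEM/MEM
5. ld.MEM/add.ALU @i6/i7  | dual
6. st.MEM/and.ALU @i8/i9  | dual
7. xor.ALU @i10  | RAW r1
8. ld.MEM/and.ALU @i11/i12  | dual
9. mul.MUL @i13  | tail

CYCLES = 10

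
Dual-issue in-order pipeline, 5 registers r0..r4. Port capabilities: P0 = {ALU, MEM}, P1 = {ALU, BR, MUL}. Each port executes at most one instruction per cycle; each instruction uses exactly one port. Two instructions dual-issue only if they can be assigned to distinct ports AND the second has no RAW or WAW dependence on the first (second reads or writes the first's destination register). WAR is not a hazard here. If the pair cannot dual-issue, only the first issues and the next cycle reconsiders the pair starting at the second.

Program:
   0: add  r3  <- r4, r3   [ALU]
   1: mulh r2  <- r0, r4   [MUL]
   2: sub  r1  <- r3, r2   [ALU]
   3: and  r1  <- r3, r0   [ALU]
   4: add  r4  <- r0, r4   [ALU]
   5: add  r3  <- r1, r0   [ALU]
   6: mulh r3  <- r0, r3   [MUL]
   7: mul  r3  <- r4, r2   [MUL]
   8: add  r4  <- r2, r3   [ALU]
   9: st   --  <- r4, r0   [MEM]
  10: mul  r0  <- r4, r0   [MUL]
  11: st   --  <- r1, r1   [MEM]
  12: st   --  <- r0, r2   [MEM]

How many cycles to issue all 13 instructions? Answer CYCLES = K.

CYCLES = 10

  cy0 -> i0/i1 (add.ALU mulh.MUL) dual
  cy1 -> i2 (sub.ALU) WAW r1
  cy2 -> i3/i4 (and.ALU add.ALU) dual
  cy3 -> i5 (add.ALU) RAW+WAW r3
  cy4 -> i6 (mulh.MUL) no-port MUL/MUL
  cy5 -> i7 (mul.MUL) RAW r3
  cy6 -> i8 (add.ALU) RAW r4
  cy7 -> i9/i10 (st.MEM mul.MUL) dual
  cy8 -> i11 (st.MEM) no-port MEM/MEM
  cy9 -> i12 (st.MEM) tail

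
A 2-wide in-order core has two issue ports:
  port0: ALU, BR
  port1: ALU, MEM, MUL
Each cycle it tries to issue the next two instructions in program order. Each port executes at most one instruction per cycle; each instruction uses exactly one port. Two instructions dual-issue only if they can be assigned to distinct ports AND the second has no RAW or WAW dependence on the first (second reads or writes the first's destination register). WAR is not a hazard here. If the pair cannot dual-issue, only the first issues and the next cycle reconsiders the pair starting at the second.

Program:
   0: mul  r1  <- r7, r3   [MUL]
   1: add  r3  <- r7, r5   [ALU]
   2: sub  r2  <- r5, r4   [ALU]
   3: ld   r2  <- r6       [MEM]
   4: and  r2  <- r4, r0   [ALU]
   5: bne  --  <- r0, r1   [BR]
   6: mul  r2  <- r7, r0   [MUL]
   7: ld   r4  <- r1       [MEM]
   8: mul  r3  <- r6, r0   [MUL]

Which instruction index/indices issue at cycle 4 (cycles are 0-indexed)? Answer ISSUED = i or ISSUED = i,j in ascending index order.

[0] i0+i1  mul+add  -- 2-wide
[1] i2  sub  -- WAW r2
[2] i3  ld  -- WAW r2
[3] i4+i5  and+bne  -- 2-wide
[4] i6  mul  -- no-port MUL/MEM
[5] i7  ld  -- no-port MEM/MUL
[6] i8  mul  -- tail

ISSUED = 6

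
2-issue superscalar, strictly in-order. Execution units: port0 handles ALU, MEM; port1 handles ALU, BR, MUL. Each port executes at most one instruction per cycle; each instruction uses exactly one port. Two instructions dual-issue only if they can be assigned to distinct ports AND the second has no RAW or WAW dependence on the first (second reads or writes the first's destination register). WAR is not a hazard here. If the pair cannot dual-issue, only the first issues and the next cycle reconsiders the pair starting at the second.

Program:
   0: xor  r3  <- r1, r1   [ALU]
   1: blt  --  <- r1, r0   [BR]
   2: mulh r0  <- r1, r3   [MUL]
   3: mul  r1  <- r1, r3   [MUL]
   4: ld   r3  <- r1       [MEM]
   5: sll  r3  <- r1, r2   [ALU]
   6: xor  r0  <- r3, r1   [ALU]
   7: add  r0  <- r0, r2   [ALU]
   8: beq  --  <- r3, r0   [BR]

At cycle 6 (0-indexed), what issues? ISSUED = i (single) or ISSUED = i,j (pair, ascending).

ISSUED = 7

0. xor.ALU/blt.BR @i0&i1  | 2-wide
1. mulh.MUL @i2  | no-port MUL/MUL
2. mul.MUL @i3  | RAW r1
3. ld.MEM @i4  | WAW r3
4. sll.ALU @i5  | RAW r3
5. xor.ALU @i6  | RAW+WAW r0
6. add.ALU @i7  | RAW r0
7. beq.BR @i8  | tail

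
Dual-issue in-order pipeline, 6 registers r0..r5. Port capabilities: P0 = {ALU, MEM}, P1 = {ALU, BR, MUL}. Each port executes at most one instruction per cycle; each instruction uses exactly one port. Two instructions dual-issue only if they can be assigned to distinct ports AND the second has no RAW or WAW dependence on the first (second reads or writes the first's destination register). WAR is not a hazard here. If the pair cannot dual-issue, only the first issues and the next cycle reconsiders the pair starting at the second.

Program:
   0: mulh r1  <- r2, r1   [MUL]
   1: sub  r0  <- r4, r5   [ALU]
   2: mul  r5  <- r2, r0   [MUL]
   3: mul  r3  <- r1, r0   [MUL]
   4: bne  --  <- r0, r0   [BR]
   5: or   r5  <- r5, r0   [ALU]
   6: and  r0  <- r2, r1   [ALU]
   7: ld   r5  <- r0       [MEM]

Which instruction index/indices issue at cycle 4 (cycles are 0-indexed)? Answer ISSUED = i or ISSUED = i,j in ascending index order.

0. mulh sub @i0+i1  | 2-wide
1. mul @i2  | no-port MUL/MUL
2. mul @i3  | no-port MUL/BR
3. bne or @i4+i5  | 2-wide
4. and @i6  | RAW r0
5. ld @i7  | tail

ISSUED = 6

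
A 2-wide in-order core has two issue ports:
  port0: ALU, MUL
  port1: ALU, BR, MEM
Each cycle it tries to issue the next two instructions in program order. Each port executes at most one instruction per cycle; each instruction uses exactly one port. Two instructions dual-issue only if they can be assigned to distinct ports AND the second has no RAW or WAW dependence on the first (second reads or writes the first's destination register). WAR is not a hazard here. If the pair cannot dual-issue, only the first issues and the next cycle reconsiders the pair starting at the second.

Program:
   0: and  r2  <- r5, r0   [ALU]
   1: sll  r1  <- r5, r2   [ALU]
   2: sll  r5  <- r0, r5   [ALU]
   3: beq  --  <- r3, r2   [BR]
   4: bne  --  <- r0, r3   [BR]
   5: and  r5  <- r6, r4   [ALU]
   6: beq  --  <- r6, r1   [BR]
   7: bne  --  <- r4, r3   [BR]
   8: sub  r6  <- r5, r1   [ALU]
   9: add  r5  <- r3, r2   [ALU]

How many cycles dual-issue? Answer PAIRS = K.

c0: i0 and  RAW r2
c1: i1,i2 sll+sll  2-wide
c2: i3 beq  no-port BR/BR
c3: i4,i5 bne+and  2-wide
c4: i6 beq  no-port BR/BR
c5: i7,i8 bne+sub  2-wide
c6: i9 add  tail

PAIRS = 3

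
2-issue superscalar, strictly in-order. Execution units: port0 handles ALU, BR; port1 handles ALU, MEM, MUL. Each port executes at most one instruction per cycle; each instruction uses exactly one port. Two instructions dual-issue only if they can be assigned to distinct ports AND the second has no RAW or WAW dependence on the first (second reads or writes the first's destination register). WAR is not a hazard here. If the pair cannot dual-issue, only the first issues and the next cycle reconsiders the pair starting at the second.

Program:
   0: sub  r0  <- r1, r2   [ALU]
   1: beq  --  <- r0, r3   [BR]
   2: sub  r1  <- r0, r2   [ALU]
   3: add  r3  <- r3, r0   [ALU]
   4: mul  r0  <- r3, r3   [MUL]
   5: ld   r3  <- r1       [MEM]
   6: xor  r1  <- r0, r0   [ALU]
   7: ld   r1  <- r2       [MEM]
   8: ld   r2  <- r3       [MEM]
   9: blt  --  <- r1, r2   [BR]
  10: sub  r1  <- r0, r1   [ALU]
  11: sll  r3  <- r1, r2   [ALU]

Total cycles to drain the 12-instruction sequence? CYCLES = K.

CYCLES = 9

t=0 i0:sub.ALU ; RAW r0
t=1 i1&i2:beq.BR;sub.ALU ; pair
t=2 i3:add.ALU ; RAW r3
t=3 i4:mul.MUL ; no-port MUL/MEM
t=4 i5&i6:ld.MEM;xor.ALU ; pair
t=5 i7:ld.MEM ; no-port MEM/MEM
t=6 i8:ld.MEM ; RAW r2
t=7 i9&i10:blt.BR;sub.ALU ; pair
t=8 i11:sll.ALU ; tail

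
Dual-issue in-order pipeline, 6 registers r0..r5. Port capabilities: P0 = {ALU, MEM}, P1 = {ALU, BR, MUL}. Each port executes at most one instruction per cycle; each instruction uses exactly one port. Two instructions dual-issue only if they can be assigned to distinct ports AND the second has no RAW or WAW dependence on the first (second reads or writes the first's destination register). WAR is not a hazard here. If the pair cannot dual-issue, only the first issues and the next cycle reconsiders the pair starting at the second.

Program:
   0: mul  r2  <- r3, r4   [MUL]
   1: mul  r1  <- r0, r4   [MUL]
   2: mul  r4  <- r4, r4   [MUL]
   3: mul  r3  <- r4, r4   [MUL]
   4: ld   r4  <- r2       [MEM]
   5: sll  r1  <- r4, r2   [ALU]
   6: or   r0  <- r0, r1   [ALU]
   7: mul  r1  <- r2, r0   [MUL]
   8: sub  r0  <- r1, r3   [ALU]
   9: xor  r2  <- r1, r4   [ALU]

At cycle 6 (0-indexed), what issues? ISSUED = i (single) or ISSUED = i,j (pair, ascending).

ISSUED = 7

t=0 i0:mul.MUL ; no-port MUL/MUL
t=1 i1:mul.MUL ; no-port MUL/MUL
t=2 i2:mul.MUL ; no-port MUL/MUL
t=3 i3,i4:mul.MUL ld.MEM ; pair
t=4 i5:sll.ALU ; RAW r1
t=5 i6:or.ALU ; RAW r0
t=6 i7:mul.MUL ; RAW r1
t=7 i8,i9:sub.ALU xor.ALU ; pair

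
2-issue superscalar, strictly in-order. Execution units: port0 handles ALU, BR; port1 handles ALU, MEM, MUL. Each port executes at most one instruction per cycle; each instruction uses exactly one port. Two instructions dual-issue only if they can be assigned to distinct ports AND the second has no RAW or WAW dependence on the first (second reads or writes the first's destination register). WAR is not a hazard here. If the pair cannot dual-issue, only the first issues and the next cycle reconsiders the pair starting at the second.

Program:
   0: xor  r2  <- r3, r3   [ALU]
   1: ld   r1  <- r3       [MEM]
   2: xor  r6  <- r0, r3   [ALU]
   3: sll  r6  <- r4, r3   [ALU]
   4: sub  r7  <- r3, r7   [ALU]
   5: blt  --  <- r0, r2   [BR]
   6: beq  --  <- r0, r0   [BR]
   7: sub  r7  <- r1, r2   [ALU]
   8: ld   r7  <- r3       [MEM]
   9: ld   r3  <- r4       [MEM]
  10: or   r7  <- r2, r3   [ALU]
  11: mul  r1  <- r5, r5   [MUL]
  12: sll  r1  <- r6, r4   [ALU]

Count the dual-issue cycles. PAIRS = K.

PAIRS = 4

  cy0 -> i0+i1 (xor ld) dual
  cy1 -> i2 (xor) WAW r6
  cy2 -> i3+i4 (sll sub) dual
  cy3 -> i5 (blt) no-port BR/BR
  cy4 -> i6+i7 (beq sub) dual
  cy5 -> i8 (ld) no-port MEM/MEM
  cy6 -> i9 (ld) RAW r3
  cy7 -> i10+i11 (or mul) dual
  cy8 -> i12 (sll) tail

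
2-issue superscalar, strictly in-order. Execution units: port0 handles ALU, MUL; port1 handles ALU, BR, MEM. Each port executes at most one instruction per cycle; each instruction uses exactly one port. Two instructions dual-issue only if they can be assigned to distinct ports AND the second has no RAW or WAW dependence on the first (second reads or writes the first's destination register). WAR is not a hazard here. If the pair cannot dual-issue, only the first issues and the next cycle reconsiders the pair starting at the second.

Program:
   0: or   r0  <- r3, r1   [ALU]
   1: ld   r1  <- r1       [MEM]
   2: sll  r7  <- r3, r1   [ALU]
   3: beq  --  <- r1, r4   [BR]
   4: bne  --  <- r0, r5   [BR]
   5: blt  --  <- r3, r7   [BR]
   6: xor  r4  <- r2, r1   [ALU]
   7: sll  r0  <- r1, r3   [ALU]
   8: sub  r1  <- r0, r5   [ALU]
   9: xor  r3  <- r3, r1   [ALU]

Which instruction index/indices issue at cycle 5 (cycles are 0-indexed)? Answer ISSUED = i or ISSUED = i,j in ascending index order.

ISSUED = 8

c0: i0,i1 or.ALU ld.MEM  2-wide
c1: i2,i3 sll.ALU beq.BR  2-wide
c2: i4 bne.BR  no-port BR/BR
c3: i5,i6 blt.BR xor.ALU  2-wide
c4: i7 sll.ALU  RAW r0
c5: i8 sub.ALU  RAW r1
c6: i9 xor.ALU  tail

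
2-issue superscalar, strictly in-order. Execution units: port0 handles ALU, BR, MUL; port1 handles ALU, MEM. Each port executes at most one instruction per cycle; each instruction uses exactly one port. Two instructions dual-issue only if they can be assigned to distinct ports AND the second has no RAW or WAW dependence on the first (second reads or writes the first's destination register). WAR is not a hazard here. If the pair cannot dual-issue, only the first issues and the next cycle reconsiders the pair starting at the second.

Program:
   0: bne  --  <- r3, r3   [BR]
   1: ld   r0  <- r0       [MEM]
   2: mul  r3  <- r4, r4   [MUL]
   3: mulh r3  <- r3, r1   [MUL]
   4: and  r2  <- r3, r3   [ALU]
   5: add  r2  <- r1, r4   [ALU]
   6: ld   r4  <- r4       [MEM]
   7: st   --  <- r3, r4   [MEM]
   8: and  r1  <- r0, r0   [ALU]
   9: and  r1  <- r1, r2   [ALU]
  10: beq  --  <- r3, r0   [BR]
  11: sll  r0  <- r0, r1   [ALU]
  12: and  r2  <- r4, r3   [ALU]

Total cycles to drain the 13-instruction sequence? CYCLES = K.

  cy0 -> i0&i1 (bne;ld) pair
  cy1 -> i2 (mul) no-port MUL/MUL
  cy2 -> i3 (mulh) RAW r3
  cy3 -> i4 (and) WAW r2
  cy4 -> i5&i6 (add;ld) pair
  cy5 -> i7&i8 (st;and) pair
  cy6 -> i9&i10 (and;beq) pair
  cy7 -> i11&i12 (sll;and) pair

CYCLES = 8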